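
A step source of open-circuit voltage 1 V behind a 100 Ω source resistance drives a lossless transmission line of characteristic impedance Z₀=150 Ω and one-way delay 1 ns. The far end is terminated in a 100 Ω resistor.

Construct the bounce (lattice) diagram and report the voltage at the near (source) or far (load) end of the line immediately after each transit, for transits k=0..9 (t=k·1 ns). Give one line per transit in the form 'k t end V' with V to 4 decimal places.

Γ_L=-0.200000, Γ_S=-0.200000; launch V₁=1·150/250=0.600000
k=0 src: V=0.6000
k=1 load: inc=0.600000, refl=0.600000·-0.200000=-0.1200; V=0.000000+0.600000+-0.120000=0.4800
k=2 src: inc=-0.120000, refl=-0.120000·-0.200000=0.0240; V=0.600000+-0.120000+0.024000=0.5040
k=3 load: inc=0.024000, refl=0.024000·-0.200000=-0.0048; V=0.480000+0.024000+-0.004800=0.4992
k=4 src: inc=-0.004800, refl=-0.004800·-0.200000=0.0010; V=0.504000+-0.004800+0.000960=0.5002
k=5 load: inc=0.000960, refl=0.000960·-0.200000=-0.0002; V=0.499200+0.000960+-0.000192=0.5000
k=6 src: inc=-0.000192, refl=-0.000192·-0.200000=0.0000; V=0.500160+-0.000192+0.000038=0.5000
k=7 load: inc=0.000038, refl=0.000038·-0.200000=-0.0000; V=0.499968+0.000038+-0.000008=0.5000
k=8 src: inc=-0.000008, refl=-0.000008·-0.200000=0.0000; V=0.500006+-0.000008+0.000002=0.5000
k=9 load: inc=0.000002, refl=0.000002·-0.200000=-0.0000; V=0.499999+0.000002+-0.000000=0.5000

0 0 source 0.6000
1 1 load 0.4800
2 2 source 0.5040
3 3 load 0.4992
4 4 source 0.5002
5 5 load 0.5000
6 6 source 0.5000
7 7 load 0.5000
8 8 source 0.5000
9 9 load 0.5000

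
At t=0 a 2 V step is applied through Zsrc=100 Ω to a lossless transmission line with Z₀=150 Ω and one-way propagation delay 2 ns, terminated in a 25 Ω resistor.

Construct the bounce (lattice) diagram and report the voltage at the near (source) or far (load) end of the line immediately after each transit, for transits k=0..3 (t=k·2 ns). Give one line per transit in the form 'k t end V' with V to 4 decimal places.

0 0 source 1.2000
1 2 load 0.3429
2 4 source 0.5143
3 6 load 0.3918

Γ_L=-0.714286, Γ_S=-0.200000; launch V₁=2·150/250=1.200000
k=0 src: V=1.2000
k=1 load: inc=1.200000, refl=1.200000·-0.714286=-0.8571; V=0.000000+1.200000+-0.857143=0.3429
k=2 src: inc=-0.857143, refl=-0.857143·-0.200000=0.1714; V=1.200000+-0.857143+0.171429=0.5143
k=3 load: inc=0.171429, refl=0.171429·-0.714286=-0.1224; V=0.342857+0.171429+-0.122449=0.3918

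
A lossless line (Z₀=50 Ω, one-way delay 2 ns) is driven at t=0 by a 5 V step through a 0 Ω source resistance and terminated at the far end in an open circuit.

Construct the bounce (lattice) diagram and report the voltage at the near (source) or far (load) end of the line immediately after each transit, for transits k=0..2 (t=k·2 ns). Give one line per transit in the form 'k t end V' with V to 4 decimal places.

Γ_L=1.000000, Γ_S=-1.000000; launch V₁=5·50/50=5.000000
k=0 src: V=5.0000
k=1 load: inc=5.000000, refl=5.000000·1.000000=5.0000; V=0.000000+5.000000+5.000000=10.0000
k=2 src: inc=5.000000, refl=5.000000·-1.000000=-5.0000; V=5.000000+5.000000+-5.000000=5.0000

0 0 source 5.0000
1 2 load 10.0000
2 4 source 5.0000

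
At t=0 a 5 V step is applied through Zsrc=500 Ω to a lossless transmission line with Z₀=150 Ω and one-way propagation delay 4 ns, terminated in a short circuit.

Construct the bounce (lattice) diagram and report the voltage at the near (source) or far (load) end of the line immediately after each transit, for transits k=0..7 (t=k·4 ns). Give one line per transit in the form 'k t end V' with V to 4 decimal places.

Γ_L=-1.000000, Γ_S=0.538462; launch V₁=5·150/650=1.153846
k=0 src: V=1.1538
k=1 load: inc=1.153846, refl=1.153846·-1.000000=-1.1538; V=0.000000+1.153846+-1.153846=0.0000
k=2 src: inc=-1.153846, refl=-1.153846·0.538462=-0.6213; V=1.153846+-1.153846+-0.621302=-0.6213
k=3 load: inc=-0.621302, refl=-0.621302·-1.000000=0.6213; V=0.000000+-0.621302+0.621302=0.0000
k=4 src: inc=0.621302, refl=0.621302·0.538462=0.3345; V=-0.621302+0.621302+0.334547=0.3345
k=5 load: inc=0.334547, refl=0.334547·-1.000000=-0.3345; V=0.000000+0.334547+-0.334547=0.0000
k=6 src: inc=-0.334547, refl=-0.334547·0.538462=-0.1801; V=0.334547+-0.334547+-0.180141=-0.1801
k=7 load: inc=-0.180141, refl=-0.180141·-1.000000=0.1801; V=0.000000+-0.180141+0.180141=0.0000

0 0 source 1.1538
1 4 load 0.0000
2 8 source -0.6213
3 12 load 0.0000
4 16 source 0.3345
5 20 load 0.0000
6 24 source -0.1801
7 28 load 0.0000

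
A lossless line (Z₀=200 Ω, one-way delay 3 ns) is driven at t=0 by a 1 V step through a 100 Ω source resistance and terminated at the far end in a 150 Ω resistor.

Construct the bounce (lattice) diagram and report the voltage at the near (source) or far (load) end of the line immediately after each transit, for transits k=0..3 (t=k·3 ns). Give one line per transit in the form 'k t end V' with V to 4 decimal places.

0 0 source 0.6667
1 3 load 0.5714
2 6 source 0.6032
3 9 load 0.5986

Γ_L=-0.142857, Γ_S=-0.333333; launch V₁=1·200/300=0.666667
k=0 src: V=0.6667
k=1 load: inc=0.666667, refl=0.666667·-0.142857=-0.0952; V=0.000000+0.666667+-0.095238=0.5714
k=2 src: inc=-0.095238, refl=-0.095238·-0.333333=0.0317; V=0.666667+-0.095238+0.031746=0.6032
k=3 load: inc=0.031746, refl=0.031746·-0.142857=-0.0045; V=0.571429+0.031746+-0.004535=0.5986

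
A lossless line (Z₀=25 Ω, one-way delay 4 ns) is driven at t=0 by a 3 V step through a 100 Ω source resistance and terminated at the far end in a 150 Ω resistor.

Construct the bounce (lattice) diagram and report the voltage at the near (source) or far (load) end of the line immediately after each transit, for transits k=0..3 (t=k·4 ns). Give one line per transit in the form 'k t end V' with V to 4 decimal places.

0 0 source 0.6000
1 4 load 1.0286
2 8 source 1.2857
3 12 load 1.4694

Γ_L=0.714286, Γ_S=0.600000; launch V₁=3·25/125=0.600000
k=0 src: V=0.6000
k=1 load: inc=0.600000, refl=0.600000·0.714286=0.4286; V=0.000000+0.600000+0.428571=1.0286
k=2 src: inc=0.428571, refl=0.428571·0.600000=0.2571; V=0.600000+0.428571+0.257143=1.2857
k=3 load: inc=0.257143, refl=0.257143·0.714286=0.1837; V=1.028571+0.257143+0.183673=1.4694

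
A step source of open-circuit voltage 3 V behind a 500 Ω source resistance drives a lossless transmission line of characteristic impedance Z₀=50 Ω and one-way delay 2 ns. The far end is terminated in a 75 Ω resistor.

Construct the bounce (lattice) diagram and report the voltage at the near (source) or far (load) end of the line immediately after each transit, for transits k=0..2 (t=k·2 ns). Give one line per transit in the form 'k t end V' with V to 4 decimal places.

0 0 source 0.2727
1 2 load 0.3273
2 4 source 0.3719

Γ_L=0.200000, Γ_S=0.818182; launch V₁=3·50/550=0.272727
k=0 src: V=0.2727
k=1 load: inc=0.272727, refl=0.272727·0.200000=0.0545; V=0.000000+0.272727+0.054545=0.3273
k=2 src: inc=0.054545, refl=0.054545·0.818182=0.0446; V=0.272727+0.054545+0.044628=0.3719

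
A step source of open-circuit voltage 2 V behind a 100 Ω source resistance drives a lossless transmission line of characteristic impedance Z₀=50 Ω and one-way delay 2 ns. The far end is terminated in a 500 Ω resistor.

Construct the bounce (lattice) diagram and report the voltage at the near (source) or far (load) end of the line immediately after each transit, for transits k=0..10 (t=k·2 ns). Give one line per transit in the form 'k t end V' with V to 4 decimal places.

0 0 source 0.6667
1 2 load 1.2121
2 4 source 1.3939
3 6 load 1.5427
4 8 source 1.5923
5 10 load 1.6329
6 12 source 1.6464
7 14 load 1.6574
8 16 source 1.6611
9 18 load 1.6642
10 20 source 1.6652

Γ_L=0.818182, Γ_S=0.333333; launch V₁=2·50/150=0.666667
k=0 src: V=0.6667
k=1 load: inc=0.666667, refl=0.666667·0.818182=0.5455; V=0.000000+0.666667+0.545455=1.2121
k=2 src: inc=0.545455, refl=0.545455·0.333333=0.1818; V=0.666667+0.545455+0.181818=1.3939
k=3 load: inc=0.181818, refl=0.181818·0.818182=0.1488; V=1.212121+0.181818+0.148760=1.5427
k=4 src: inc=0.148760, refl=0.148760·0.333333=0.0496; V=1.393939+0.148760+0.049587=1.5923
k=5 load: inc=0.049587, refl=0.049587·0.818182=0.0406; V=1.542700+0.049587+0.040571=1.6329
k=6 src: inc=0.040571, refl=0.040571·0.333333=0.0135; V=1.592287+0.040571+0.013524=1.6464
k=7 load: inc=0.013524, refl=0.013524·0.818182=0.0111; V=1.632858+0.013524+0.011065=1.6574
k=8 src: inc=0.011065, refl=0.011065·0.333333=0.0037; V=1.646381+0.011065+0.003688=1.6611
k=9 load: inc=0.003688, refl=0.003688·0.818182=0.0030; V=1.657446+0.003688+0.003018=1.6642
k=10 src: inc=0.003018, refl=0.003018·0.333333=0.0010; V=1.661134+0.003018+0.001006=1.6652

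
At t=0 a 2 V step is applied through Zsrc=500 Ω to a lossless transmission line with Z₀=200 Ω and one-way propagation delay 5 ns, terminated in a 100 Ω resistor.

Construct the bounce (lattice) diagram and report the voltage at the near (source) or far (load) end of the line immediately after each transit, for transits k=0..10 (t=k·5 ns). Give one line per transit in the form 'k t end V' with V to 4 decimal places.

0 0 source 0.5714
1 5 load 0.3810
2 10 source 0.2993
3 15 load 0.3265
4 20 source 0.3382
5 25 load 0.3343
6 30 source 0.3326
7 35 load 0.3332
8 40 source 0.3334
9 45 load 0.3334
10 50 source 0.3333

Γ_L=-0.333333, Γ_S=0.428571; launch V₁=2·200/700=0.571429
k=0 src: V=0.5714
k=1 load: inc=0.571429, refl=0.571429·-0.333333=-0.1905; V=0.000000+0.571429+-0.190476=0.3810
k=2 src: inc=-0.190476, refl=-0.190476·0.428571=-0.0816; V=0.571429+-0.190476+-0.081633=0.2993
k=3 load: inc=-0.081633, refl=-0.081633·-0.333333=0.0272; V=0.380952+-0.081633+0.027211=0.3265
k=4 src: inc=0.027211, refl=0.027211·0.428571=0.0117; V=0.299320+0.027211+0.011662=0.3382
k=5 load: inc=0.011662, refl=0.011662·-0.333333=-0.0039; V=0.326531+0.011662+-0.003887=0.3343
k=6 src: inc=-0.003887, refl=-0.003887·0.428571=-0.0017; V=0.338192+-0.003887+-0.001666=0.3326
k=7 load: inc=-0.001666, refl=-0.001666·-0.333333=0.0006; V=0.334305+-0.001666+0.000555=0.3332
k=8 src: inc=0.000555, refl=0.000555·0.428571=0.0002; V=0.332639+0.000555+0.000238=0.3334
k=9 load: inc=0.000238, refl=0.000238·-0.333333=-0.0001; V=0.333195+0.000238+-0.000079=0.3334
k=10 src: inc=-0.000079, refl=-0.000079·0.428571=-0.0000; V=0.333432+-0.000079+-0.000034=0.3333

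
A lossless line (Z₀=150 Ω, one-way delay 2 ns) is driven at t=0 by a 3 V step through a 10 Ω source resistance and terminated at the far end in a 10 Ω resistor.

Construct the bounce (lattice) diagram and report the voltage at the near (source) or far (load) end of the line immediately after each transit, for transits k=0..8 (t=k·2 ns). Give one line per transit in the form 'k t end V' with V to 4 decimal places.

Γ_L=-0.875000, Γ_S=-0.875000; launch V₁=3·150/160=2.812500
k=0 src: V=2.8125
k=1 load: inc=2.812500, refl=2.812500·-0.875000=-2.4609; V=0.000000+2.812500+-2.460938=0.3516
k=2 src: inc=-2.460938, refl=-2.460938·-0.875000=2.1533; V=2.812500+-2.460938+2.153320=2.5049
k=3 load: inc=2.153320, refl=2.153320·-0.875000=-1.8842; V=0.351562+2.153320+-1.884155=0.6207
k=4 src: inc=-1.884155, refl=-1.884155·-0.875000=1.6486; V=2.504883+-1.884155+1.648636=2.2694
k=5 load: inc=1.648636, refl=1.648636·-0.875000=-1.4426; V=0.620728+1.648636+-1.442556=0.8268
k=6 src: inc=-1.442556, refl=-1.442556·-0.875000=1.2622; V=2.269363+-1.442556+1.262237=2.0890
k=7 load: inc=1.262237, refl=1.262237·-0.875000=-1.1045; V=0.826807+1.262237+-1.104457=0.9846
k=8 src: inc=-1.104457, refl=-1.104457·-0.875000=0.9664; V=2.089044+-1.104457+0.966400=1.9510

0 0 source 2.8125
1 2 load 0.3516
2 4 source 2.5049
3 6 load 0.6207
4 8 source 2.2694
5 10 load 0.8268
6 12 source 2.0890
7 14 load 0.9846
8 16 source 1.9510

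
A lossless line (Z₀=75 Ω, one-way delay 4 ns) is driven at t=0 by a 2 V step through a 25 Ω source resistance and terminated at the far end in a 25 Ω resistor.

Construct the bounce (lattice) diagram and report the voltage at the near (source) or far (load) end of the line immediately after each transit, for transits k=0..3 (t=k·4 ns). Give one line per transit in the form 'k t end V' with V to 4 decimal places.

Γ_L=-0.500000, Γ_S=-0.500000; launch V₁=2·75/100=1.500000
k=0 src: V=1.5000
k=1 load: inc=1.500000, refl=1.500000·-0.500000=-0.7500; V=0.000000+1.500000+-0.750000=0.7500
k=2 src: inc=-0.750000, refl=-0.750000·-0.500000=0.3750; V=1.500000+-0.750000+0.375000=1.1250
k=3 load: inc=0.375000, refl=0.375000·-0.500000=-0.1875; V=0.750000+0.375000+-0.187500=0.9375

0 0 source 1.5000
1 4 load 0.7500
2 8 source 1.1250
3 12 load 0.9375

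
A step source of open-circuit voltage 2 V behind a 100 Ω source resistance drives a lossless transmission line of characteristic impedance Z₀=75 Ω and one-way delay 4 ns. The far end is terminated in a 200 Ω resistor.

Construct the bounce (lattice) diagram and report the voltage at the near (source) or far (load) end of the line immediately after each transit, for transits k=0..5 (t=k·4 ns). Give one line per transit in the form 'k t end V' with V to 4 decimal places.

Γ_L=0.454545, Γ_S=0.142857; launch V₁=2·75/175=0.857143
k=0 src: V=0.8571
k=1 load: inc=0.857143, refl=0.857143·0.454545=0.3896; V=0.000000+0.857143+0.389610=1.2468
k=2 src: inc=0.389610, refl=0.389610·0.142857=0.0557; V=0.857143+0.389610+0.055659=1.3024
k=3 load: inc=0.055659, refl=0.055659·0.454545=0.0253; V=1.246753+0.055659+0.025299=1.3277
k=4 src: inc=0.025299, refl=0.025299·0.142857=0.0036; V=1.302412+0.025299+0.003614=1.3313
k=5 load: inc=0.003614, refl=0.003614·0.454545=0.0016; V=1.327711+0.003614+0.001643=1.3330

0 0 source 0.8571
1 4 load 1.2468
2 8 source 1.3024
3 12 load 1.3277
4 16 source 1.3313
5 20 load 1.3330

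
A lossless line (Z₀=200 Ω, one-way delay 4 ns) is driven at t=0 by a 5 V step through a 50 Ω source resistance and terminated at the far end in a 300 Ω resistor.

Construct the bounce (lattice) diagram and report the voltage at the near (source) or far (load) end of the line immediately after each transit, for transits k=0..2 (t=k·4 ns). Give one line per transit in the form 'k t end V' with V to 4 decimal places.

0 0 source 4.0000
1 4 load 4.8000
2 8 source 4.3200

Γ_L=0.200000, Γ_S=-0.600000; launch V₁=5·200/250=4.000000
k=0 src: V=4.0000
k=1 load: inc=4.000000, refl=4.000000·0.200000=0.8000; V=0.000000+4.000000+0.800000=4.8000
k=2 src: inc=0.800000, refl=0.800000·-0.600000=-0.4800; V=4.000000+0.800000+-0.480000=4.3200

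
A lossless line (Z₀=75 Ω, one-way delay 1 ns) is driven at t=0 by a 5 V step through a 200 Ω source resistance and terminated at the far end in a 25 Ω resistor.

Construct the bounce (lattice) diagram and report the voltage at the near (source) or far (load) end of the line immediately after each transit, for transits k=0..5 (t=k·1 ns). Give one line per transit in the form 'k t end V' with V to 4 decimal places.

Γ_L=-0.500000, Γ_S=0.454545; launch V₁=5·75/275=1.363636
k=0 src: V=1.3636
k=1 load: inc=1.363636, refl=1.363636·-0.500000=-0.6818; V=0.000000+1.363636+-0.681818=0.6818
k=2 src: inc=-0.681818, refl=-0.681818·0.454545=-0.3099; V=1.363636+-0.681818+-0.309917=0.3719
k=3 load: inc=-0.309917, refl=-0.309917·-0.500000=0.1550; V=0.681818+-0.309917+0.154959=0.5269
k=4 src: inc=0.154959, refl=0.154959·0.454545=0.0704; V=0.371901+0.154959+0.070436=0.5973
k=5 load: inc=0.070436, refl=0.070436·-0.500000=-0.0352; V=0.526860+0.070436+-0.035218=0.5621

0 0 source 1.3636
1 1 load 0.6818
2 2 source 0.3719
3 3 load 0.5269
4 4 source 0.5973
5 5 load 0.5621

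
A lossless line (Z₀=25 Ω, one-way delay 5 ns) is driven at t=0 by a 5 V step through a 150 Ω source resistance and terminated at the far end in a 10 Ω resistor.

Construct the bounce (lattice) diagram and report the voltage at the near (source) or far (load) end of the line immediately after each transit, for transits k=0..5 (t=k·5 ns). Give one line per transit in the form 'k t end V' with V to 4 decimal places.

0 0 source 0.7143
1 5 load 0.4082
2 10 source 0.1895
3 15 load 0.2832
4 20 source 0.3502
5 25 load 0.3215

Γ_L=-0.428571, Γ_S=0.714286; launch V₁=5·25/175=0.714286
k=0 src: V=0.7143
k=1 load: inc=0.714286, refl=0.714286·-0.428571=-0.3061; V=0.000000+0.714286+-0.306122=0.4082
k=2 src: inc=-0.306122, refl=-0.306122·0.714286=-0.2187; V=0.714286+-0.306122+-0.218659=0.1895
k=3 load: inc=-0.218659, refl=-0.218659·-0.428571=0.0937; V=0.408163+-0.218659+0.093711=0.2832
k=4 src: inc=0.093711, refl=0.093711·0.714286=0.0669; V=0.189504+0.093711+0.066936=0.3502
k=5 load: inc=0.066936, refl=0.066936·-0.428571=-0.0287; V=0.283215+0.066936+-0.028687=0.3215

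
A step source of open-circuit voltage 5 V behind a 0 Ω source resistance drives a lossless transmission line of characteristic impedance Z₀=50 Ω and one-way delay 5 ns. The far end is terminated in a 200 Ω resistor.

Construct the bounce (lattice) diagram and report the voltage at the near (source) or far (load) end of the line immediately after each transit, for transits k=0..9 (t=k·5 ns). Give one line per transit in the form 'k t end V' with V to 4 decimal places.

0 0 source 5.0000
1 5 load 8.0000
2 10 source 5.0000
3 15 load 3.2000
4 20 source 5.0000
5 25 load 6.0800
6 30 source 5.0000
7 35 load 4.3520
8 40 source 5.0000
9 45 load 5.3888

Γ_L=0.600000, Γ_S=-1.000000; launch V₁=5·50/50=5.000000
k=0 src: V=5.0000
k=1 load: inc=5.000000, refl=5.000000·0.600000=3.0000; V=0.000000+5.000000+3.000000=8.0000
k=2 src: inc=3.000000, refl=3.000000·-1.000000=-3.0000; V=5.000000+3.000000+-3.000000=5.0000
k=3 load: inc=-3.000000, refl=-3.000000·0.600000=-1.8000; V=8.000000+-3.000000+-1.800000=3.2000
k=4 src: inc=-1.800000, refl=-1.800000·-1.000000=1.8000; V=5.000000+-1.800000+1.800000=5.0000
k=5 load: inc=1.800000, refl=1.800000·0.600000=1.0800; V=3.200000+1.800000+1.080000=6.0800
k=6 src: inc=1.080000, refl=1.080000·-1.000000=-1.0800; V=5.000000+1.080000+-1.080000=5.0000
k=7 load: inc=-1.080000, refl=-1.080000·0.600000=-0.6480; V=6.080000+-1.080000+-0.648000=4.3520
k=8 src: inc=-0.648000, refl=-0.648000·-1.000000=0.6480; V=5.000000+-0.648000+0.648000=5.0000
k=9 load: inc=0.648000, refl=0.648000·0.600000=0.3888; V=4.352000+0.648000+0.388800=5.3888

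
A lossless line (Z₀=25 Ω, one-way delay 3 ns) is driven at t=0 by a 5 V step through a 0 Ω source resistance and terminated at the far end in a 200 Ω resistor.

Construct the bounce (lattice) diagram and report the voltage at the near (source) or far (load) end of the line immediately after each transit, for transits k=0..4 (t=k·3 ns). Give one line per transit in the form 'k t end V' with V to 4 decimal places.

Γ_L=0.777778, Γ_S=-1.000000; launch V₁=5·25/25=5.000000
k=0 src: V=5.0000
k=1 load: inc=5.000000, refl=5.000000·0.777778=3.8889; V=0.000000+5.000000+3.888889=8.8889
k=2 src: inc=3.888889, refl=3.888889·-1.000000=-3.8889; V=5.000000+3.888889+-3.888889=5.0000
k=3 load: inc=-3.888889, refl=-3.888889·0.777778=-3.0247; V=8.888889+-3.888889+-3.024691=1.9753
k=4 src: inc=-3.024691, refl=-3.024691·-1.000000=3.0247; V=5.000000+-3.024691+3.024691=5.0000

0 0 source 5.0000
1 3 load 8.8889
2 6 source 5.0000
3 9 load 1.9753
4 12 source 5.0000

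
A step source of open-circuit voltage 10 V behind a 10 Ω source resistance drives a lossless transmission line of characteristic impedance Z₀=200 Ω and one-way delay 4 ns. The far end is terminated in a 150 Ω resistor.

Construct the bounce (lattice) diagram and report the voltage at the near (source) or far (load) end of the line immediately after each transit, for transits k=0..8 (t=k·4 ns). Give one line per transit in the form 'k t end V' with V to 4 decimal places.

Γ_L=-0.142857, Γ_S=-0.904762; launch V₁=10·200/210=9.523810
k=0 src: V=9.5238
k=1 load: inc=9.523810, refl=9.523810·-0.142857=-1.3605; V=0.000000+9.523810+-1.360544=8.1633
k=2 src: inc=-1.360544, refl=-1.360544·-0.904762=1.2310; V=9.523810+-1.360544+1.230969=9.3942
k=3 load: inc=1.230969, refl=1.230969·-0.142857=-0.1759; V=8.163265+1.230969+-0.175853=9.2184
k=4 src: inc=-0.175853, refl=-0.175853·-0.904762=0.1591; V=9.394234+-0.175853+0.159105=9.3775
k=5 load: inc=0.159105, refl=0.159105·-0.142857=-0.0227; V=9.218381+0.159105+-0.022729=9.3548
k=6 src: inc=-0.022729, refl=-0.022729·-0.904762=0.0206; V=9.377486+-0.022729+0.020565=9.3753
k=7 load: inc=0.020565, refl=0.020565·-0.142857=-0.0029; V=9.354757+0.020565+-0.002938=9.3724
k=8 src: inc=-0.002938, refl=-0.002938·-0.904762=0.0027; V=9.375321+-0.002938+0.002658=9.3750

0 0 source 9.5238
1 4 load 8.1633
2 8 source 9.3942
3 12 load 9.2184
4 16 source 9.3775
5 20 load 9.3548
6 24 source 9.3753
7 28 load 9.3724
8 32 source 9.3750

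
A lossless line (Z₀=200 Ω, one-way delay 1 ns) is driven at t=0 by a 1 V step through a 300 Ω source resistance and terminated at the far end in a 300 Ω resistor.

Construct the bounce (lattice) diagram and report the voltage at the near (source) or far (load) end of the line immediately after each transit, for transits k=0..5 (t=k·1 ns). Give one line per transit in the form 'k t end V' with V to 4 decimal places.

Γ_L=0.200000, Γ_S=0.200000; launch V₁=1·200/500=0.400000
k=0 src: V=0.4000
k=1 load: inc=0.400000, refl=0.400000·0.200000=0.0800; V=0.000000+0.400000+0.080000=0.4800
k=2 src: inc=0.080000, refl=0.080000·0.200000=0.0160; V=0.400000+0.080000+0.016000=0.4960
k=3 load: inc=0.016000, refl=0.016000·0.200000=0.0032; V=0.480000+0.016000+0.003200=0.4992
k=4 src: inc=0.003200, refl=0.003200·0.200000=0.0006; V=0.496000+0.003200+0.000640=0.4998
k=5 load: inc=0.000640, refl=0.000640·0.200000=0.0001; V=0.499200+0.000640+0.000128=0.5000

0 0 source 0.4000
1 1 load 0.4800
2 2 source 0.4960
3 3 load 0.4992
4 4 source 0.4998
5 5 load 0.5000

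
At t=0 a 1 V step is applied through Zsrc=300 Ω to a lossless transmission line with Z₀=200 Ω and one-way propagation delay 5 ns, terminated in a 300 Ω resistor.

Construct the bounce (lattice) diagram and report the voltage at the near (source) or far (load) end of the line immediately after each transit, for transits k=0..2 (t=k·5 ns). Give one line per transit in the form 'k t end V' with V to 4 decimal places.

0 0 source 0.4000
1 5 load 0.4800
2 10 source 0.4960

Γ_L=0.200000, Γ_S=0.200000; launch V₁=1·200/500=0.400000
k=0 src: V=0.4000
k=1 load: inc=0.400000, refl=0.400000·0.200000=0.0800; V=0.000000+0.400000+0.080000=0.4800
k=2 src: inc=0.080000, refl=0.080000·0.200000=0.0160; V=0.400000+0.080000+0.016000=0.4960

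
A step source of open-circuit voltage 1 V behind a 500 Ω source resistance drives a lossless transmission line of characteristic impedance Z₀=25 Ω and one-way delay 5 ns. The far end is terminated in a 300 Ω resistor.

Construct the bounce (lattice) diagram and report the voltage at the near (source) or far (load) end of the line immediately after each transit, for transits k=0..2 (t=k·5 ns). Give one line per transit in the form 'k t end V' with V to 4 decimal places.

0 0 source 0.0476
1 5 load 0.0879
2 10 source 0.1244

Γ_L=0.846154, Γ_S=0.904762; launch V₁=1·25/525=0.047619
k=0 src: V=0.0476
k=1 load: inc=0.047619, refl=0.047619·0.846154=0.0403; V=0.000000+0.047619+0.040293=0.0879
k=2 src: inc=0.040293, refl=0.040293·0.904762=0.0365; V=0.047619+0.040293+0.036456=0.1244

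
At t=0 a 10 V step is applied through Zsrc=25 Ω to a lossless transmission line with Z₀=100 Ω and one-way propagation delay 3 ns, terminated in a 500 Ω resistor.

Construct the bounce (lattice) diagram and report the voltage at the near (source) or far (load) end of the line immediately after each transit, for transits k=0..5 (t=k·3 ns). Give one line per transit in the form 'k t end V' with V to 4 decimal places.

Γ_L=0.666667, Γ_S=-0.600000; launch V₁=10·100/125=8.000000
k=0 src: V=8.0000
k=1 load: inc=8.000000, refl=8.000000·0.666667=5.3333; V=0.000000+8.000000+5.333333=13.3333
k=2 src: inc=5.333333, refl=5.333333·-0.600000=-3.2000; V=8.000000+5.333333+-3.200000=10.1333
k=3 load: inc=-3.200000, refl=-3.200000·0.666667=-2.1333; V=13.333333+-3.200000+-2.133333=8.0000
k=4 src: inc=-2.133333, refl=-2.133333·-0.600000=1.2800; V=10.133333+-2.133333+1.280000=9.2800
k=5 load: inc=1.280000, refl=1.280000·0.666667=0.8533; V=8.000000+1.280000+0.853333=10.1333

0 0 source 8.0000
1 3 load 13.3333
2 6 source 10.1333
3 9 load 8.0000
4 12 source 9.2800
5 15 load 10.1333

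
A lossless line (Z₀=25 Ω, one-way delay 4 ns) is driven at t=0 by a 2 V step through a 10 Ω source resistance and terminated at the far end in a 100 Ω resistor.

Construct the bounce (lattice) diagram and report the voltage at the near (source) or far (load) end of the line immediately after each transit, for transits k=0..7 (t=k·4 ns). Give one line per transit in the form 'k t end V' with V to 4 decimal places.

Γ_L=0.600000, Γ_S=-0.428571; launch V₁=2·25/35=1.428571
k=0 src: V=1.4286
k=1 load: inc=1.428571, refl=1.428571·0.600000=0.8571; V=0.000000+1.428571+0.857143=2.2857
k=2 src: inc=0.857143, refl=0.857143·-0.428571=-0.3673; V=1.428571+0.857143+-0.367347=1.9184
k=3 load: inc=-0.367347, refl=-0.367347·0.600000=-0.2204; V=2.285714+-0.367347+-0.220408=1.6980
k=4 src: inc=-0.220408, refl=-0.220408·-0.428571=0.0945; V=1.918367+-0.220408+0.094461=1.7924
k=5 load: inc=0.094461, refl=0.094461·0.600000=0.0567; V=1.697959+0.094461+0.056676=1.8491
k=6 src: inc=0.056676, refl=0.056676·-0.428571=-0.0243; V=1.792420+0.056676+-0.024290=1.8248
k=7 load: inc=-0.024290, refl=-0.024290·0.600000=-0.0146; V=1.849096+-0.024290+-0.014574=1.8102

0 0 source 1.4286
1 4 load 2.2857
2 8 source 1.9184
3 12 load 1.6980
4 16 source 1.7924
5 20 load 1.8491
6 24 source 1.8248
7 28 load 1.8102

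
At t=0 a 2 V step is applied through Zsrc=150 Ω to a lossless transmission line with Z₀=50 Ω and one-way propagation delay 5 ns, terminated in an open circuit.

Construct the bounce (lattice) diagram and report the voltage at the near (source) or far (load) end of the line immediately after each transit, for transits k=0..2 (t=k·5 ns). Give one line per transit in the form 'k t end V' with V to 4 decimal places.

0 0 source 0.5000
1 5 load 1.0000
2 10 source 1.2500

Γ_L=1.000000, Γ_S=0.500000; launch V₁=2·50/200=0.500000
k=0 src: V=0.5000
k=1 load: inc=0.500000, refl=0.500000·1.000000=0.5000; V=0.000000+0.500000+0.500000=1.0000
k=2 src: inc=0.500000, refl=0.500000·0.500000=0.2500; V=0.500000+0.500000+0.250000=1.2500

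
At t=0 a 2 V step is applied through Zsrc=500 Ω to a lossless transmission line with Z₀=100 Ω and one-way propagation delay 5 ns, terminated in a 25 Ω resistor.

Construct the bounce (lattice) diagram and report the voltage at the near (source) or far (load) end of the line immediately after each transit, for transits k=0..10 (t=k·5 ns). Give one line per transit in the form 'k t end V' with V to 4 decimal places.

0 0 source 0.3333
1 5 load 0.1333
2 10 source 0.0000
3 15 load 0.0800
4 20 source 0.1333
5 25 load 0.1013
6 30 source 0.0800
7 35 load 0.0928
8 40 source 0.1013
9 45 load 0.0962
10 50 source 0.0928

Γ_L=-0.600000, Γ_S=0.666667; launch V₁=2·100/600=0.333333
k=0 src: V=0.3333
k=1 load: inc=0.333333, refl=0.333333·-0.600000=-0.2000; V=0.000000+0.333333+-0.200000=0.1333
k=2 src: inc=-0.200000, refl=-0.200000·0.666667=-0.1333; V=0.333333+-0.200000+-0.133333=0.0000
k=3 load: inc=-0.133333, refl=-0.133333·-0.600000=0.0800; V=0.133333+-0.133333+0.080000=0.0800
k=4 src: inc=0.080000, refl=0.080000·0.666667=0.0533; V=0.000000+0.080000+0.053333=0.1333
k=5 load: inc=0.053333, refl=0.053333·-0.600000=-0.0320; V=0.080000+0.053333+-0.032000=0.1013
k=6 src: inc=-0.032000, refl=-0.032000·0.666667=-0.0213; V=0.133333+-0.032000+-0.021333=0.0800
k=7 load: inc=-0.021333, refl=-0.021333·-0.600000=0.0128; V=0.101333+-0.021333+0.012800=0.0928
k=8 src: inc=0.012800, refl=0.012800·0.666667=0.0085; V=0.080000+0.012800+0.008533=0.1013
k=9 load: inc=0.008533, refl=0.008533·-0.600000=-0.0051; V=0.092800+0.008533+-0.005120=0.0962
k=10 src: inc=-0.005120, refl=-0.005120·0.666667=-0.0034; V=0.101333+-0.005120+-0.003413=0.0928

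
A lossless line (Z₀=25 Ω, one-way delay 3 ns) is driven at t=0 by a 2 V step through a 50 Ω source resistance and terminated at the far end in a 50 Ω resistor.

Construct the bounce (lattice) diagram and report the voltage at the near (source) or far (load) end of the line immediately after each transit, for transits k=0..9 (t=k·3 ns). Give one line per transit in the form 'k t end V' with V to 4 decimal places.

0 0 source 0.6667
1 3 load 0.8889
2 6 source 0.9630
3 9 load 0.9877
4 12 source 0.9959
5 15 load 0.9986
6 18 source 0.9995
7 21 load 0.9998
8 24 source 0.9999
9 27 load 1.0000

Γ_L=0.333333, Γ_S=0.333333; launch V₁=2·25/75=0.666667
k=0 src: V=0.6667
k=1 load: inc=0.666667, refl=0.666667·0.333333=0.2222; V=0.000000+0.666667+0.222222=0.8889
k=2 src: inc=0.222222, refl=0.222222·0.333333=0.0741; V=0.666667+0.222222+0.074074=0.9630
k=3 load: inc=0.074074, refl=0.074074·0.333333=0.0247; V=0.888889+0.074074+0.024691=0.9877
k=4 src: inc=0.024691, refl=0.024691·0.333333=0.0082; V=0.962963+0.024691+0.008230=0.9959
k=5 load: inc=0.008230, refl=0.008230·0.333333=0.0027; V=0.987654+0.008230+0.002743=0.9986
k=6 src: inc=0.002743, refl=0.002743·0.333333=0.0009; V=0.995885+0.002743+0.000914=0.9995
k=7 load: inc=0.000914, refl=0.000914·0.333333=0.0003; V=0.998628+0.000914+0.000305=0.9998
k=8 src: inc=0.000305, refl=0.000305·0.333333=0.0001; V=0.999543+0.000305+0.000102=0.9999
k=9 load: inc=0.000102, refl=0.000102·0.333333=0.0000; V=0.999848+0.000102+0.000034=1.0000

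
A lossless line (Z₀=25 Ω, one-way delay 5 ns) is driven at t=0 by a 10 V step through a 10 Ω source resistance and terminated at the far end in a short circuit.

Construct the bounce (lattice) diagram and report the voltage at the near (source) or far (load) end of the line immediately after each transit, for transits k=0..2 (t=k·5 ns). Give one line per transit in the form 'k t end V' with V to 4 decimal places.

0 0 source 7.1429
1 5 load 0.0000
2 10 source 3.0612

Γ_L=-1.000000, Γ_S=-0.428571; launch V₁=10·25/35=7.142857
k=0 src: V=7.1429
k=1 load: inc=7.142857, refl=7.142857·-1.000000=-7.1429; V=0.000000+7.142857+-7.142857=0.0000
k=2 src: inc=-7.142857, refl=-7.142857·-0.428571=3.0612; V=7.142857+-7.142857+3.061224=3.0612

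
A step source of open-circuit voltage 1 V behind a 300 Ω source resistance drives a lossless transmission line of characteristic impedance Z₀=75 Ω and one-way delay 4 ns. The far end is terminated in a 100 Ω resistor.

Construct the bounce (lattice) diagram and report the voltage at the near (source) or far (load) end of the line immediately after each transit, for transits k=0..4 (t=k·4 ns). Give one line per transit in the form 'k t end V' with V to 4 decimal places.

0 0 source 0.2000
1 4 load 0.2286
2 8 source 0.2457
3 12 load 0.2482
4 16 source 0.2496

Γ_L=0.142857, Γ_S=0.600000; launch V₁=1·75/375=0.200000
k=0 src: V=0.2000
k=1 load: inc=0.200000, refl=0.200000·0.142857=0.0286; V=0.000000+0.200000+0.028571=0.2286
k=2 src: inc=0.028571, refl=0.028571·0.600000=0.0171; V=0.200000+0.028571+0.017143=0.2457
k=3 load: inc=0.017143, refl=0.017143·0.142857=0.0024; V=0.228571+0.017143+0.002449=0.2482
k=4 src: inc=0.002449, refl=0.002449·0.600000=0.0015; V=0.245714+0.002449+0.001469=0.2496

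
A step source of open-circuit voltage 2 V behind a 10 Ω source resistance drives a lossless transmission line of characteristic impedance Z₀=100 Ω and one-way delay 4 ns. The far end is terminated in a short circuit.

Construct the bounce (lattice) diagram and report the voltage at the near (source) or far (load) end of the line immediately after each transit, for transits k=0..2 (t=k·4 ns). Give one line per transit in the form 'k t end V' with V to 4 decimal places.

Γ_L=-1.000000, Γ_S=-0.818182; launch V₁=2·100/110=1.818182
k=0 src: V=1.8182
k=1 load: inc=1.818182, refl=1.818182·-1.000000=-1.8182; V=0.000000+1.818182+-1.818182=0.0000
k=2 src: inc=-1.818182, refl=-1.818182·-0.818182=1.4876; V=1.818182+-1.818182+1.487603=1.4876

0 0 source 1.8182
1 4 load 0.0000
2 8 source 1.4876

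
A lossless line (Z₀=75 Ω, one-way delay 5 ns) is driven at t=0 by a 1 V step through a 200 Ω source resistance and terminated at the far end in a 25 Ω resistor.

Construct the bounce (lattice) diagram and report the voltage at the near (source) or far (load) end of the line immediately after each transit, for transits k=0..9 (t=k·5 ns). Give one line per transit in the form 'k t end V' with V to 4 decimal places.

Γ_L=-0.500000, Γ_S=0.454545; launch V₁=1·75/275=0.272727
k=0 src: V=0.2727
k=1 load: inc=0.272727, refl=0.272727·-0.500000=-0.1364; V=0.000000+0.272727+-0.136364=0.1364
k=2 src: inc=-0.136364, refl=-0.136364·0.454545=-0.0620; V=0.272727+-0.136364+-0.061983=0.0744
k=3 load: inc=-0.061983, refl=-0.061983·-0.500000=0.0310; V=0.136364+-0.061983+0.030992=0.1054
k=4 src: inc=0.030992, refl=0.030992·0.454545=0.0141; V=0.074380+0.030992+0.014087=0.1195
k=5 load: inc=0.014087, refl=0.014087·-0.500000=-0.0070; V=0.105372+0.014087+-0.007044=0.1124
k=6 src: inc=-0.007044, refl=-0.007044·0.454545=-0.0032; V=0.119459+-0.007044+-0.003202=0.1092
k=7 load: inc=-0.003202, refl=-0.003202·-0.500000=0.0016; V=0.112415+-0.003202+0.001601=0.1108
k=8 src: inc=0.001601, refl=0.001601·0.454545=0.0007; V=0.109214+0.001601+0.000728=0.1115
k=9 load: inc=0.000728, refl=0.000728·-0.500000=-0.0004; V=0.110815+0.000728+-0.000364=0.1112

0 0 source 0.2727
1 5 load 0.1364
2 10 source 0.0744
3 15 load 0.1054
4 20 source 0.1195
5 25 load 0.1124
6 30 source 0.1092
7 35 load 0.1108
8 40 source 0.1115
9 45 load 0.1112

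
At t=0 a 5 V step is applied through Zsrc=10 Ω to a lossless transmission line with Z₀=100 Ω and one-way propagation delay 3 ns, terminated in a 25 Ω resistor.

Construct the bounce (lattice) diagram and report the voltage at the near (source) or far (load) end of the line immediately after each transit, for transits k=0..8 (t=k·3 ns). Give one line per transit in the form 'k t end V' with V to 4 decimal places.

0 0 source 4.5455
1 3 load 1.8182
2 6 source 4.0496
3 9 load 2.7107
4 12 source 3.8062
5 15 load 3.1489
6 18 source 3.6867
7 21 load 3.3640
8 24 source 3.6280

Γ_L=-0.600000, Γ_S=-0.818182; launch V₁=5·100/110=4.545455
k=0 src: V=4.5455
k=1 load: inc=4.545455, refl=4.545455·-0.600000=-2.7273; V=0.000000+4.545455+-2.727273=1.8182
k=2 src: inc=-2.727273, refl=-2.727273·-0.818182=2.2314; V=4.545455+-2.727273+2.231405=4.0496
k=3 load: inc=2.231405, refl=2.231405·-0.600000=-1.3388; V=1.818182+2.231405+-1.338843=2.7107
k=4 src: inc=-1.338843, refl=-1.338843·-0.818182=1.0954; V=4.049587+-1.338843+1.095417=3.8062
k=5 load: inc=1.095417, refl=1.095417·-0.600000=-0.6573; V=2.710744+1.095417+-0.657250=3.1489
k=6 src: inc=-0.657250, refl=-0.657250·-0.818182=0.5378; V=3.806161+-0.657250+0.537750=3.6867
k=7 load: inc=0.537750, refl=0.537750·-0.600000=-0.3227; V=3.148911+0.537750+-0.322650=3.3640
k=8 src: inc=-0.322650, refl=-0.322650·-0.818182=0.2640; V=3.686661+-0.322650+0.263986=3.6280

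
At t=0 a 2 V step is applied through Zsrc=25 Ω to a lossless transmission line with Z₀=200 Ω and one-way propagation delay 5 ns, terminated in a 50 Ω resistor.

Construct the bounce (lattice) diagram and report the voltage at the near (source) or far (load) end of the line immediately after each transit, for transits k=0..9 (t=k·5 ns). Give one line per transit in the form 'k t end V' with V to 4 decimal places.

0 0 source 1.7778
1 5 load 0.7111
2 10 source 1.5407
3 15 load 1.0430
4 20 source 1.4301
5 25 load 1.1978
6 30 source 1.3785
7 35 load 1.2701
8 40 source 1.3544
9 45 load 1.3038

Γ_L=-0.600000, Γ_S=-0.777778; launch V₁=2·200/225=1.777778
k=0 src: V=1.7778
k=1 load: inc=1.777778, refl=1.777778·-0.600000=-1.0667; V=0.000000+1.777778+-1.066667=0.7111
k=2 src: inc=-1.066667, refl=-1.066667·-0.777778=0.8296; V=1.777778+-1.066667+0.829630=1.5407
k=3 load: inc=0.829630, refl=0.829630·-0.600000=-0.4978; V=0.711111+0.829630+-0.497778=1.0430
k=4 src: inc=-0.497778, refl=-0.497778·-0.777778=0.3872; V=1.540741+-0.497778+0.387160=1.4301
k=5 load: inc=0.387160, refl=0.387160·-0.600000=-0.2323; V=1.042963+0.387160+-0.232296=1.1978
k=6 src: inc=-0.232296, refl=-0.232296·-0.777778=0.1807; V=1.430123+-0.232296+0.180675=1.3785
k=7 load: inc=0.180675, refl=0.180675·-0.600000=-0.1084; V=1.197827+0.180675+-0.108405=1.2701
k=8 src: inc=-0.108405, refl=-0.108405·-0.777778=0.0843; V=1.378502+-0.108405+0.084315=1.3544
k=9 load: inc=0.084315, refl=0.084315·-0.600000=-0.0506; V=1.270097+0.084315+-0.050589=1.3038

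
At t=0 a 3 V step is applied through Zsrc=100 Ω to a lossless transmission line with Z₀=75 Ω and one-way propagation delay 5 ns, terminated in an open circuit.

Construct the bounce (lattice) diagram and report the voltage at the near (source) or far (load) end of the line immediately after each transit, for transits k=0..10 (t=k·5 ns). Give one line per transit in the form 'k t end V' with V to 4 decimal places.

0 0 source 1.2857
1 5 load 2.5714
2 10 source 2.7551
3 15 load 2.9388
4 20 source 2.9650
5 25 load 2.9913
6 30 source 2.9950
7 35 load 2.9988
8 40 source 2.9993
9 45 load 2.9998
10 50 source 2.9999

Γ_L=1.000000, Γ_S=0.142857; launch V₁=3·75/175=1.285714
k=0 src: V=1.2857
k=1 load: inc=1.285714, refl=1.285714·1.000000=1.2857; V=0.000000+1.285714+1.285714=2.5714
k=2 src: inc=1.285714, refl=1.285714·0.142857=0.1837; V=1.285714+1.285714+0.183673=2.7551
k=3 load: inc=0.183673, refl=0.183673·1.000000=0.1837; V=2.571429+0.183673+0.183673=2.9388
k=4 src: inc=0.183673, refl=0.183673·0.142857=0.0262; V=2.755102+0.183673+0.026239=2.9650
k=5 load: inc=0.026239, refl=0.026239·1.000000=0.0262; V=2.938776+0.026239+0.026239=2.9913
k=6 src: inc=0.026239, refl=0.026239·0.142857=0.0037; V=2.965015+0.026239+0.003748=2.9950
k=7 load: inc=0.003748, refl=0.003748·1.000000=0.0037; V=2.991254+0.003748+0.003748=2.9988
k=8 src: inc=0.003748, refl=0.003748·0.142857=0.0005; V=2.995002+0.003748+0.000535=2.9993
k=9 load: inc=0.000535, refl=0.000535·1.000000=0.0005; V=2.998751+0.000535+0.000535=2.9998
k=10 src: inc=0.000535, refl=0.000535·0.142857=0.0001; V=2.999286+0.000535+0.000076=2.9999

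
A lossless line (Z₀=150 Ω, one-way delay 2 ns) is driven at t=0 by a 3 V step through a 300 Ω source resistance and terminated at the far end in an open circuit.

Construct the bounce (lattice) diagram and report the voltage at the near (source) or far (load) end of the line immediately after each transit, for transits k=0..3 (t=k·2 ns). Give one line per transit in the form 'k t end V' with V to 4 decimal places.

0 0 source 1.0000
1 2 load 2.0000
2 4 source 2.3333
3 6 load 2.6667

Γ_L=1.000000, Γ_S=0.333333; launch V₁=3·150/450=1.000000
k=0 src: V=1.0000
k=1 load: inc=1.000000, refl=1.000000·1.000000=1.0000; V=0.000000+1.000000+1.000000=2.0000
k=2 src: inc=1.000000, refl=1.000000·0.333333=0.3333; V=1.000000+1.000000+0.333333=2.3333
k=3 load: inc=0.333333, refl=0.333333·1.000000=0.3333; V=2.000000+0.333333+0.333333=2.6667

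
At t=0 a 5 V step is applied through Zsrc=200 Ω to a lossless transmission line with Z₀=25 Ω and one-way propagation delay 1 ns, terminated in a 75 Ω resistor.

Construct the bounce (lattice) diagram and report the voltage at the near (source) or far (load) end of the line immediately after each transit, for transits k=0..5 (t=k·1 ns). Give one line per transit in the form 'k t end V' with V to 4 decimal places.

0 0 source 0.5556
1 1 load 0.8333
2 2 source 1.0494
3 3 load 1.1574
4 4 source 1.2414
5 5 load 1.2834

Γ_L=0.500000, Γ_S=0.777778; launch V₁=5·25/225=0.555556
k=0 src: V=0.5556
k=1 load: inc=0.555556, refl=0.555556·0.500000=0.2778; V=0.000000+0.555556+0.277778=0.8333
k=2 src: inc=0.277778, refl=0.277778·0.777778=0.2160; V=0.555556+0.277778+0.216049=1.0494
k=3 load: inc=0.216049, refl=0.216049·0.500000=0.1080; V=0.833333+0.216049+0.108025=1.1574
k=4 src: inc=0.108025, refl=0.108025·0.777778=0.0840; V=1.049383+0.108025+0.084019=1.2414
k=5 load: inc=0.084019, refl=0.084019·0.500000=0.0420; V=1.157407+0.084019+0.042010=1.2834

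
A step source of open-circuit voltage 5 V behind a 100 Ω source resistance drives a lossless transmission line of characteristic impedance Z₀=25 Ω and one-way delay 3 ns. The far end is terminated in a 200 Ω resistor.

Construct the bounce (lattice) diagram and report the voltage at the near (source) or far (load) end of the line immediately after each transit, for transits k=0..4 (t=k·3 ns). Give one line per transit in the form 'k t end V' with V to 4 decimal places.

0 0 source 1.0000
1 3 load 1.7778
2 6 source 2.2444
3 9 load 2.6074
4 12 source 2.8252

Γ_L=0.777778, Γ_S=0.600000; launch V₁=5·25/125=1.000000
k=0 src: V=1.0000
k=1 load: inc=1.000000, refl=1.000000·0.777778=0.7778; V=0.000000+1.000000+0.777778=1.7778
k=2 src: inc=0.777778, refl=0.777778·0.600000=0.4667; V=1.000000+0.777778+0.466667=2.2444
k=3 load: inc=0.466667, refl=0.466667·0.777778=0.3630; V=1.777778+0.466667+0.362963=2.6074
k=4 src: inc=0.362963, refl=0.362963·0.600000=0.2178; V=2.244444+0.362963+0.217778=2.8252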